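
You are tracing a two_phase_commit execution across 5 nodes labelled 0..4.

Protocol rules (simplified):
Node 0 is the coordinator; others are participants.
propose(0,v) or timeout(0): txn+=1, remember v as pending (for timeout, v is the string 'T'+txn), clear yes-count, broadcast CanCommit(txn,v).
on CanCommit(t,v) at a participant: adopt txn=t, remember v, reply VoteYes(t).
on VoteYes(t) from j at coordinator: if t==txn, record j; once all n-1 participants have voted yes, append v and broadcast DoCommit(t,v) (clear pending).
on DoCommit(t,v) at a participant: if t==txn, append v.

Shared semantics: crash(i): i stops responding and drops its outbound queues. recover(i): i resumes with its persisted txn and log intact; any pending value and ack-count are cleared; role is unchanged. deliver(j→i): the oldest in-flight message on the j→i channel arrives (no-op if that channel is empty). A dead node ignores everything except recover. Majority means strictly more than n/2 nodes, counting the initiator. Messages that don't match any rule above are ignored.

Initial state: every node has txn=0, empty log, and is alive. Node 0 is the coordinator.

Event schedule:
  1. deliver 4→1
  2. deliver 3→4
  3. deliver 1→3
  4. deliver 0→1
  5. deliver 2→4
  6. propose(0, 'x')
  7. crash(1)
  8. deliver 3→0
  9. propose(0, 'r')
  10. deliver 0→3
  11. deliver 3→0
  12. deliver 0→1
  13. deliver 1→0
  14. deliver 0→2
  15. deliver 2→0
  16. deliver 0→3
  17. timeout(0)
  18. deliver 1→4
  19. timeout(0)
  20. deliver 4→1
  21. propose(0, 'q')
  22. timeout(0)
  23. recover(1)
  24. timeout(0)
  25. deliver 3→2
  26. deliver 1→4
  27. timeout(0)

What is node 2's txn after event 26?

1

1. deliver 4→1:  nop
2. deliver 3→4:  nop
3. deliver 1→3:  nop
4. deliver 0→1:  nop
5. deliver 2→4:  nop
6. propose(0,'x'):  <0:coor t1 ->
7. crash(1):  <1:✗part t0 ->
8. deliver 3→0:  nop
9. propose(0,'r'):  <0:coor t2 ->
10. deliver 0→3:  <3:part t1 ->
11. deliver 3→0:  nop
12. deliver 0→1:  nop
13. deliver 1→0:  nop
14. deliver 0→2:  <2:part t1 ->
15. deliver 2→0:  nop
16. deliver 0→3:  <3:part t2 ->
17. timeout(0):  <0:coor t3 ->
18. deliver 1→4:  nop
19. timeout(0):  <0:coor t4 ->
20. deliver 4→1:  nop
21. propose(0,'q'):  <0:coor t5 ->
22. timeout(0):  <0:coor t6 ->
23. recover(1):  <1:part t0 ->
24. timeout(0):  <0:coor t7 ->
25. deliver 3→2:  nop
26. deliver 1→4:  nop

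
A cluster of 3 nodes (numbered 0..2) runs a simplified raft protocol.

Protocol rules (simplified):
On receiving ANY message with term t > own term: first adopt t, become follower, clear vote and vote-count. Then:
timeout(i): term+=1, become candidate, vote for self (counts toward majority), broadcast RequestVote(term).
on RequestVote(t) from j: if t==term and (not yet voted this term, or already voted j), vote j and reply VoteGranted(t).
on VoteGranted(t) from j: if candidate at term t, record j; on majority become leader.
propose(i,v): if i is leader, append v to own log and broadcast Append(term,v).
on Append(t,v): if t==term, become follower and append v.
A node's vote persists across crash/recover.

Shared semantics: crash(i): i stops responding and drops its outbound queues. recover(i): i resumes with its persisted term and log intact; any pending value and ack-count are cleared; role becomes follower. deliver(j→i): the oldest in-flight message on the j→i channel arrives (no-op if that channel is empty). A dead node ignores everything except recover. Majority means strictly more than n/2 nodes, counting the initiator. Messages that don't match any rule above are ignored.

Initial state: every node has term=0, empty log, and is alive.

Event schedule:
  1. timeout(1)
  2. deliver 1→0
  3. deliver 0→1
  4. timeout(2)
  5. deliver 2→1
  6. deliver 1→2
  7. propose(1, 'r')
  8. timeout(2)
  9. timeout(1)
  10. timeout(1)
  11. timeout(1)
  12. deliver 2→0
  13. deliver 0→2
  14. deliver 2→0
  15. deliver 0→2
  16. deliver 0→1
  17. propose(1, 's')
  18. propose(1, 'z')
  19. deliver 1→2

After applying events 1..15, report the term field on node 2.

e1 timeout(1): 1[cand,t=1,-]
e2 deliver 1→0: 0[foll,t=1,-]
e3 deliver 0→1: 1[lead,t=1,-]
e4 timeout(2): 2[cand,t=1,-]
e5 deliver 2→1: ·
e6 deliver 1→2: ·
e7 propose(1,'r'): 1[lead,t=1,r]
e8 timeout(2): 2[cand,t=2,-]
e9 timeout(1): 1[cand,t=2,r]
e10 timeout(1): 1[cand,t=3,r]
e11 timeout(1): 1[cand,t=4,r]
e12 deliver 2→0: ·
e13 deliver 0→2: ·
e14 deliver 2→0: 0[foll,t=2,-]
e15 deliver 0→2: 2[lead,t=2,-]

2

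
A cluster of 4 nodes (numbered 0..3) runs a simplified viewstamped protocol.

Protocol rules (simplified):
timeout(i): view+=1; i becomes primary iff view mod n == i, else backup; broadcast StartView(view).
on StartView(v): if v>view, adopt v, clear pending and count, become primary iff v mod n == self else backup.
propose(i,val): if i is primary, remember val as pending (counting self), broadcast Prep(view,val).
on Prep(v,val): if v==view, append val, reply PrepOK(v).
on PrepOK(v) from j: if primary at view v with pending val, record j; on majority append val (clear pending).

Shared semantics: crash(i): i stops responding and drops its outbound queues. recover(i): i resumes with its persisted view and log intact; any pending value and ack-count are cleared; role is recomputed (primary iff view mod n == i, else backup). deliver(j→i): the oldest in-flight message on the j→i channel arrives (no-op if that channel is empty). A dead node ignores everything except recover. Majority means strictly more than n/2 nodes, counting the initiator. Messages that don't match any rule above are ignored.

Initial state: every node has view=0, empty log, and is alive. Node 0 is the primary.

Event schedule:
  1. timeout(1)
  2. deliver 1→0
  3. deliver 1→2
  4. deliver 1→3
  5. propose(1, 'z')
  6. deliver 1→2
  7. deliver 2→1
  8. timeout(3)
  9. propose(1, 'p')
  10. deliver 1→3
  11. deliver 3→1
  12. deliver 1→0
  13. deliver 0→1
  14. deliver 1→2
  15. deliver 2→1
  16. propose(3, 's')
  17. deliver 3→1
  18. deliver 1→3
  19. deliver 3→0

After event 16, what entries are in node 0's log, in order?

z

after 1 — timeout(1): n1:prim/v1/[-]
after 2 — deliver 1→0: n0:back/v1/[-]
after 3 — deliver 1→2: n2:back/v1/[-]
after 4 — deliver 1→3: n3:back/v1/[-]
after 5 — propose(1,'z'): ·
after 6 — deliver 1→2: n2:back/v1/[z]
after 7 — deliver 2→1: ·
after 8 — timeout(3): n3:back/v2/[-]
after 9 — propose(1,'p'): ·
after 10 — deliver 1→3: ·
after 11 — deliver 3→1: n1:back/v2/[-]
after 12 — deliver 1→0: n0:back/v1/[z]
after 13 — deliver 0→1: ·
after 14 — deliver 1→2: n2:back/v1/[z,p]
after 15 — deliver 2→1: ·
after 16 — propose(3,'s'): ·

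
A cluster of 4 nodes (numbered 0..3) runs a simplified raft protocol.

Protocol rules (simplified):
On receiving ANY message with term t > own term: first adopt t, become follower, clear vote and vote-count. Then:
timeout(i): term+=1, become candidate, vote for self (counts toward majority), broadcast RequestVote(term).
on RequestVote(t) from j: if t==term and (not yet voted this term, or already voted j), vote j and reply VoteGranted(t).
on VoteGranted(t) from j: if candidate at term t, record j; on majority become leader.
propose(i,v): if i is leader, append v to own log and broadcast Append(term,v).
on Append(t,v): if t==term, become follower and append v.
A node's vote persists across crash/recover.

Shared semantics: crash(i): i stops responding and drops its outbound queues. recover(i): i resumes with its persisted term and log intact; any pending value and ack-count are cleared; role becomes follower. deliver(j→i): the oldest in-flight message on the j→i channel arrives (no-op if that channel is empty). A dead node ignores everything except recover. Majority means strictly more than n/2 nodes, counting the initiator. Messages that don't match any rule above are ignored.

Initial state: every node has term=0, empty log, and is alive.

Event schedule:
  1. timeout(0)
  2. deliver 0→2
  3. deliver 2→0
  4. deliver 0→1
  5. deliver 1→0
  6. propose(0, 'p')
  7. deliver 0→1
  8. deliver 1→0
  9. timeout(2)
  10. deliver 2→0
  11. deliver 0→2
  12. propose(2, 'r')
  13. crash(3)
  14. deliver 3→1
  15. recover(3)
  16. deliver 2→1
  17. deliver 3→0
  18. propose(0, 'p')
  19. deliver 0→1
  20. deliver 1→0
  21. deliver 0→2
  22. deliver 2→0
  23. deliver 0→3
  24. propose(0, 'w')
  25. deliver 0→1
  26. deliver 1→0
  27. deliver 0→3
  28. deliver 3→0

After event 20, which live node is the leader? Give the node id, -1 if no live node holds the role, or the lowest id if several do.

-1

1. timeout(0):  <0:cand t1 ->
2. deliver 0→2:  <2:foll t1 ->
3. deliver 2→0:  nop
4. deliver 0→1:  <1:foll t1 ->
5. deliver 1→0:  <0:lead t1 ->
6. propose(0,'p'):  <0:lead t1 p>
7. deliver 0→1:  <1:foll t1 p>
8. deliver 1→0:  nop
9. timeout(2):  <2:cand t2 ->
10. deliver 2→0:  <0:foll t2 p>
11. deliver 0→2:  nop
12. propose(2,'r'):  nop
13. crash(3):  <3:✗foll t0 ->
14. deliver 3→1:  nop
15. recover(3):  <3:foll t0 ->
16. deliver 2→1:  <1:foll t2 p>
17. deliver 3→0:  nop
18. propose(0,'p'):  nop
19. deliver 0→1:  nop
20. deliver 1→0:  nop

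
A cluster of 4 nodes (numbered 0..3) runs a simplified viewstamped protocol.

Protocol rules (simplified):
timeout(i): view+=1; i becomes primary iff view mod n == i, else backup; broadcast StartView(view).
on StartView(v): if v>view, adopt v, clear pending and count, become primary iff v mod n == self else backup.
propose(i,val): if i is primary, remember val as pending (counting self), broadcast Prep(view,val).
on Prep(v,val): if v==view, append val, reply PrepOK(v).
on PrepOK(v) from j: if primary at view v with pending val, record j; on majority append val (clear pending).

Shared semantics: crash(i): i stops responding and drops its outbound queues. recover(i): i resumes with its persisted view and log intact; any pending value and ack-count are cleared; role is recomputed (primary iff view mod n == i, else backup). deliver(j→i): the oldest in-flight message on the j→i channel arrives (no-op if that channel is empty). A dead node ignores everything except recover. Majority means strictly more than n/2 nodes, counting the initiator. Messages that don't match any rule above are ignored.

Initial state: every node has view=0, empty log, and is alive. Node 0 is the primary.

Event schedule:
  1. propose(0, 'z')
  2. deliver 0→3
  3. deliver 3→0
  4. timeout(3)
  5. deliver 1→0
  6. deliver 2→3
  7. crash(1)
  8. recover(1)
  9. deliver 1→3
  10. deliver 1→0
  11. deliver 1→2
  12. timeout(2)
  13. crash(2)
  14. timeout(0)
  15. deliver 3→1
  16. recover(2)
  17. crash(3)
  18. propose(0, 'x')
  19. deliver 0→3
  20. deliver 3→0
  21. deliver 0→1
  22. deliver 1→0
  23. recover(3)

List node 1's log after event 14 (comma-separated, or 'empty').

empty

1. propose(0,'z'):  nop
2. deliver 0→3:  <3:back v0 z>
3. deliver 3→0:  nop
4. timeout(3):  <3:back v1 z>
5. deliver 1→0:  nop
6. deliver 2→3:  nop
7. crash(1):  <1:✗back v0 ->
8. recover(1):  <1:back v0 ->
9. deliver 1→3:  nop
10. deliver 1→0:  nop
11. deliver 1→2:  nop
12. timeout(2):  <2:back v1 ->
13. crash(2):  <2:✗back v1 ->
14. timeout(0):  <0:back v1 ->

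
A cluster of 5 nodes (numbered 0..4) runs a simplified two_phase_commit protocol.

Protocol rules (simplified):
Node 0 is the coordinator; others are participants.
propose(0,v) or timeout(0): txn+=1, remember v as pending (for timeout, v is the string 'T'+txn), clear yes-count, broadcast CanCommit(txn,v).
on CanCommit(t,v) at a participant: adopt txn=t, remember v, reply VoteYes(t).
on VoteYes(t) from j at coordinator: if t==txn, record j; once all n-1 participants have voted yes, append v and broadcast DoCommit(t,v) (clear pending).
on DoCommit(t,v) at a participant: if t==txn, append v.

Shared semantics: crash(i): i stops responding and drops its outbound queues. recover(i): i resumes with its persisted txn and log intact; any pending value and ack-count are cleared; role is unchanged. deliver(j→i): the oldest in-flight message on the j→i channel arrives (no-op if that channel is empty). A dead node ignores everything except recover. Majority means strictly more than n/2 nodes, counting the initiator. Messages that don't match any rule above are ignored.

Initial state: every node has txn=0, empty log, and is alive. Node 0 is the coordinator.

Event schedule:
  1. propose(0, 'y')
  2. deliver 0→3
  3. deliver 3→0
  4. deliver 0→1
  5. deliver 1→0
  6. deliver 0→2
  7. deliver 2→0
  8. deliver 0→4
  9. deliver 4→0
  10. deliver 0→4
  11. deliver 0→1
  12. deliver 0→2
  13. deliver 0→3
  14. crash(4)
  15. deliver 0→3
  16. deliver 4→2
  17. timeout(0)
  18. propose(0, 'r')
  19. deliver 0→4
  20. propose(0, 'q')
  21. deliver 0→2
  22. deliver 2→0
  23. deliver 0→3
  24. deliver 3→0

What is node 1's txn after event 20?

after 1 — propose(0,'y'): n0:coor/t1/[-]
after 2 — deliver 0→3: n3:part/t1/[-]
after 3 — deliver 3→0: ·
after 4 — deliver 0→1: n1:part/t1/[-]
after 5 — deliver 1→0: ·
after 6 — deliver 0→2: n2:part/t1/[-]
after 7 — deliver 2→0: ·
after 8 — deliver 0→4: n4:part/t1/[-]
after 9 — deliver 4→0: n0:coor/t1/[y]
after 10 — deliver 0→4: n4:part/t1/[y]
after 11 — deliver 0→1: n1:part/t1/[y]
after 12 — deliver 0→2: n2:part/t1/[y]
after 13 — deliver 0→3: n3:part/t1/[y]
after 14 — crash(4): n4:✗part/t1/[y]
after 15 — deliver 0→3: ·
after 16 — deliver 4→2: ·
after 17 — timeout(0): n0:coor/t2/[y]
after 18 — propose(0,'r'): n0:coor/t3/[y]
after 19 — deliver 0→4: ·
after 20 — propose(0,'q'): n0:coor/t4/[y]

1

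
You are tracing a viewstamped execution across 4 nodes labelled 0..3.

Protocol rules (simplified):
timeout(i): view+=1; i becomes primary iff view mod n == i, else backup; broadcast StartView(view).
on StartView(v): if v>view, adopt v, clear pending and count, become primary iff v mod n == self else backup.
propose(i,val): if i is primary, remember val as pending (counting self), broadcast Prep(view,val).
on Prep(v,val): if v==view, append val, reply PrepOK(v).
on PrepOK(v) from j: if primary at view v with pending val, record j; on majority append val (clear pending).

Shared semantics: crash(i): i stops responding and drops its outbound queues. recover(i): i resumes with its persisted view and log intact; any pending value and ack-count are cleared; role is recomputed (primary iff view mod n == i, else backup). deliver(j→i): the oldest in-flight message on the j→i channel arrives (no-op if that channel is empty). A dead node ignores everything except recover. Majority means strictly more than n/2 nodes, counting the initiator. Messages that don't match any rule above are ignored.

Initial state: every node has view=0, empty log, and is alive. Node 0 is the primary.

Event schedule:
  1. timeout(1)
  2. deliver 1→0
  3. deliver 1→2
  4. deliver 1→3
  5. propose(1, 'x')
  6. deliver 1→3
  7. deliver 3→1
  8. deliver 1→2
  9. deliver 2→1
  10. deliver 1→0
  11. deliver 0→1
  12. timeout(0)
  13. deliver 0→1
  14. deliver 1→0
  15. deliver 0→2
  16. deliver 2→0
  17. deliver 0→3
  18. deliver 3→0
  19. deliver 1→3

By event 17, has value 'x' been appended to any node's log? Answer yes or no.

after 1 — timeout(1): n1:prim/v1/[-]
after 2 — deliver 1→0: n0:back/v1/[-]
after 3 — deliver 1→2: n2:back/v1/[-]
after 4 — deliver 1→3: n3:back/v1/[-]
after 5 — propose(1,'x'): ·
after 6 — deliver 1→3: n3:back/v1/[x]
after 7 — deliver 3→1: ·
after 8 — deliver 1→2: n2:back/v1/[x]
after 9 — deliver 2→1: n1:prim/v1/[x]
after 10 — deliver 1→0: n0:back/v1/[x]
after 11 — deliver 0→1: ·
after 12 — timeout(0): n0:back/v2/[x]
after 13 — deliver 0→1: n1:back/v2/[x]
after 14 — deliver 1→0: ·
after 15 — deliver 0→2: n2:prim/v2/[x]
after 16 — deliver 2→0: ·
after 17 — deliver 0→3: n3:back/v2/[x]

yes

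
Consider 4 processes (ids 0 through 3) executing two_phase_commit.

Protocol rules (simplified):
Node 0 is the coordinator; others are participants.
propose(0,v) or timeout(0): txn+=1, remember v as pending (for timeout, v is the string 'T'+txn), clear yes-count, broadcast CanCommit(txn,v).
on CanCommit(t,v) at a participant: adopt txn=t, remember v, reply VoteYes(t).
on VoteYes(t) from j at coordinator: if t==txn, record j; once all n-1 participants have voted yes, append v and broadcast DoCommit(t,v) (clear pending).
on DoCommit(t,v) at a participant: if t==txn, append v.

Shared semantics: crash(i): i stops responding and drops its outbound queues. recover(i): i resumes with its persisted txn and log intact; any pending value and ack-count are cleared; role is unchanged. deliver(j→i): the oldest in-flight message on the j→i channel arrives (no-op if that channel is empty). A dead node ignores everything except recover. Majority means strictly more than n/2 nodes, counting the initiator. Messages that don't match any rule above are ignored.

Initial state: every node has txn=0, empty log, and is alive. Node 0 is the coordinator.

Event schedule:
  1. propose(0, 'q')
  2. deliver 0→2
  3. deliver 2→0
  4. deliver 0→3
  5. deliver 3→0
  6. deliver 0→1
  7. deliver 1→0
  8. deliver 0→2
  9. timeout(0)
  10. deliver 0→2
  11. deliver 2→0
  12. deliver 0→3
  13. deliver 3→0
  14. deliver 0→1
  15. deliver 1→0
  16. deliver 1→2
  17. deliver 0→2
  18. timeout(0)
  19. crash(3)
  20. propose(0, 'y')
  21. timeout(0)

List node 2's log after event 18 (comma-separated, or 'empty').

1. propose(0,'q'):  <0:coor t1 ->
2. deliver 0→2:  <2:part t1 ->
3. deliver 2→0:  nop
4. deliver 0→3:  <3:part t1 ->
5. deliver 3→0:  nop
6. deliver 0→1:  <1:part t1 ->
7. deliver 1→0:  <0:coor t1 q>
8. deliver 0→2:  <2:part t1 q>
9. timeout(0):  <0:coor t2 q>
10. deliver 0→2:  <2:part t2 q>
11. deliver 2→0:  nop
12. deliver 0→3:  <3:part t1 q>
13. deliver 3→0:  nop
14. deliver 0→1:  <1:part t1 q>
15. deliver 1→0:  nop
16. deliver 1→2:  nop
17. deliver 0→2:  nop
18. timeout(0):  <0:coor t3 q>

q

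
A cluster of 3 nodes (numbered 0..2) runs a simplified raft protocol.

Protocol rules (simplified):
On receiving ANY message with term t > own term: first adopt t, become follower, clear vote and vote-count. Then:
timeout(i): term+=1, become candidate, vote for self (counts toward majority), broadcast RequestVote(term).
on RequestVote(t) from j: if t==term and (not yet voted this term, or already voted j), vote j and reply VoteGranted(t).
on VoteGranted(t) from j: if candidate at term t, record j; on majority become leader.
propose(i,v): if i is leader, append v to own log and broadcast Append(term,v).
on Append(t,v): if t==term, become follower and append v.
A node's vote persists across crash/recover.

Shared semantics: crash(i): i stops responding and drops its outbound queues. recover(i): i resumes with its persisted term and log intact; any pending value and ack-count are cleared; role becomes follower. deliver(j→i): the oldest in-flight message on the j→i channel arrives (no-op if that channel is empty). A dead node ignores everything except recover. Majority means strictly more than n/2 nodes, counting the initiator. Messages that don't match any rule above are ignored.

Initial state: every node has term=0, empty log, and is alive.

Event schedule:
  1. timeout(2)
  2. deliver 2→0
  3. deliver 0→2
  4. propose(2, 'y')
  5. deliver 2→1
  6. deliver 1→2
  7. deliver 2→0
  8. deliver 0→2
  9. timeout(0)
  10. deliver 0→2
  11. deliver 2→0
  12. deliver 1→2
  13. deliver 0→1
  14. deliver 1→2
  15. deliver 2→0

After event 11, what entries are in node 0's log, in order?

step 1 timeout(2): 2={cand,t=1,log=-}
step 2 deliver 2→0: 0={foll,t=1,log=-}
step 3 deliver 0→2: 2={lead,t=1,log=-}
step 4 propose(2,'y'): 2={lead,t=1,log=y}
step 5 deliver 2→1: 1={foll,t=1,log=-}
step 6 deliver 1→2: —
step 7 deliver 2→0: 0={foll,t=1,log=y}
step 8 deliver 0→2: —
step 9 timeout(0): 0={cand,t=2,log=y}
step 10 deliver 0→2: 2={foll,t=2,log=y}
step 11 deliver 2→0: 0={lead,t=2,log=y}

y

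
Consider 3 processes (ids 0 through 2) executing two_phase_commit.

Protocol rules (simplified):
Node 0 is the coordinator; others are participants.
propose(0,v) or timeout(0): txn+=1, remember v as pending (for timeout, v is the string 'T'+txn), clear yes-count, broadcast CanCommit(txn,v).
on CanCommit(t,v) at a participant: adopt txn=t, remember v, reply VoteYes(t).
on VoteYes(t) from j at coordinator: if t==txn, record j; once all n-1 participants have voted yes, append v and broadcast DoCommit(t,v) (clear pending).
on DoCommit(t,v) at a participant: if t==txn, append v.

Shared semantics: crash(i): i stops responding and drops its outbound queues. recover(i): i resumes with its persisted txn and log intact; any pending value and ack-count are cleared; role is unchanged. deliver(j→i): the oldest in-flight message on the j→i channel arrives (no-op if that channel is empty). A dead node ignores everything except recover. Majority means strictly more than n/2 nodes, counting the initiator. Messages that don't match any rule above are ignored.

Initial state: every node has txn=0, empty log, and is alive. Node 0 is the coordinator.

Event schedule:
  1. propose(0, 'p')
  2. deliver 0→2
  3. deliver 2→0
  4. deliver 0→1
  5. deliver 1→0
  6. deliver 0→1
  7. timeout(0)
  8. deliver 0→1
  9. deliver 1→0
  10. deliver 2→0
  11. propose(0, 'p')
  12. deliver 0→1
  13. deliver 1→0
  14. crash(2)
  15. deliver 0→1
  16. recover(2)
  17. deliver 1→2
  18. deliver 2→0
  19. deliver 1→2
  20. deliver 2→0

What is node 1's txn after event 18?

3

e1 propose(0,'p'): 0[coor,t=1,-]
e2 deliver 0→2: 2[part,t=1,-]
e3 deliver 2→0: ·
e4 deliver 0→1: 1[part,t=1,-]
e5 deliver 1→0: 0[coor,t=1,p]
e6 deliver 0→1: 1[part,t=1,p]
e7 timeout(0): 0[coor,t=2,p]
e8 deliver 0→1: 1[part,t=2,p]
e9 deliver 1→0: ·
e10 deliver 2→0: ·
e11 propose(0,'p'): 0[coor,t=3,p]
e12 deliver 0→1: 1[part,t=3,p]
e13 deliver 1→0: ·
e14 crash(2): 2[✗part,t=1,-]
e15 deliver 0→1: ·
e16 recover(2): 2[part,t=1,-]
e17 deliver 1→2: ·
e18 deliver 2→0: ·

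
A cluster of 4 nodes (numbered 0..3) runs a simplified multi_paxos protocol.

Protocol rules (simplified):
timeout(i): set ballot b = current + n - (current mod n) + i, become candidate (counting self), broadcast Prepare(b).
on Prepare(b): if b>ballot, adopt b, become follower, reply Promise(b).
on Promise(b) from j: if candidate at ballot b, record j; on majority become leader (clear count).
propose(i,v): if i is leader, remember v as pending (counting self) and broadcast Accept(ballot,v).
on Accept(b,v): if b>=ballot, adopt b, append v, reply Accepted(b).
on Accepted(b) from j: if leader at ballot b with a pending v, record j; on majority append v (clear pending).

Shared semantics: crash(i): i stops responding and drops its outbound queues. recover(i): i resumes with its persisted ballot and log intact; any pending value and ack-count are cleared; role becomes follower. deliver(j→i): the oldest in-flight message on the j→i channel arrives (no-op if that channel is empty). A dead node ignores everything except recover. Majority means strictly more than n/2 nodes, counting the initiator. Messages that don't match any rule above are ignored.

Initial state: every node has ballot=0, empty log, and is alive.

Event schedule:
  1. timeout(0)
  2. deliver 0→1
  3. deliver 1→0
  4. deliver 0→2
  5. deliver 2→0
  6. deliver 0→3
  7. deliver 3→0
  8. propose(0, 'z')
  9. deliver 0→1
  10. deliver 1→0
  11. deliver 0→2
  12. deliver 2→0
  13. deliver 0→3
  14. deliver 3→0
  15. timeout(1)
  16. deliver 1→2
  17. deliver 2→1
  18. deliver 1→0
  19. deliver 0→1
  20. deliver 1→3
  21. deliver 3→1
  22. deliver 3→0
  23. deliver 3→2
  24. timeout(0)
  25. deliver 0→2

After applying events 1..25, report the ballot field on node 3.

[1] timeout(0) → N0(cand b4 [-])
[2] deliver 0→1 → N1(foll b4 [-])
[3] deliver 1→0 → ∅
[4] deliver 0→2 → N2(foll b4 [-])
[5] deliver 2→0 → N0(lead b4 [-])
[6] deliver 0→3 → N3(foll b4 [-])
[7] deliver 3→0 → ∅
[8] propose(0,'z') → ∅
[9] deliver 0→1 → N1(foll b4 [z])
[10] deliver 1→0 → ∅
[11] deliver 0→2 → N2(foll b4 [z])
[12] deliver 2→0 → N0(lead b4 [z])
[13] deliver 0→3 → N3(foll b4 [z])
[14] deliver 3→0 → ∅
[15] timeout(1) → N1(cand b9 [z])
[16] deliver 1→2 → N2(foll b9 [z])
[17] deliver 2→1 → ∅
[18] deliver 1→0 → N0(foll b9 [z])
[19] deliver 0→1 → N1(lead b9 [z])
[20] deliver 1→3 → N3(foll b9 [z])
[21] deliver 3→1 → ∅
[22] deliver 3→0 → ∅
[23] deliver 3→2 → ∅
[24] timeout(0) → N0(cand b12 [z])
[25] deliver 0→2 → N2(foll b12 [z])

9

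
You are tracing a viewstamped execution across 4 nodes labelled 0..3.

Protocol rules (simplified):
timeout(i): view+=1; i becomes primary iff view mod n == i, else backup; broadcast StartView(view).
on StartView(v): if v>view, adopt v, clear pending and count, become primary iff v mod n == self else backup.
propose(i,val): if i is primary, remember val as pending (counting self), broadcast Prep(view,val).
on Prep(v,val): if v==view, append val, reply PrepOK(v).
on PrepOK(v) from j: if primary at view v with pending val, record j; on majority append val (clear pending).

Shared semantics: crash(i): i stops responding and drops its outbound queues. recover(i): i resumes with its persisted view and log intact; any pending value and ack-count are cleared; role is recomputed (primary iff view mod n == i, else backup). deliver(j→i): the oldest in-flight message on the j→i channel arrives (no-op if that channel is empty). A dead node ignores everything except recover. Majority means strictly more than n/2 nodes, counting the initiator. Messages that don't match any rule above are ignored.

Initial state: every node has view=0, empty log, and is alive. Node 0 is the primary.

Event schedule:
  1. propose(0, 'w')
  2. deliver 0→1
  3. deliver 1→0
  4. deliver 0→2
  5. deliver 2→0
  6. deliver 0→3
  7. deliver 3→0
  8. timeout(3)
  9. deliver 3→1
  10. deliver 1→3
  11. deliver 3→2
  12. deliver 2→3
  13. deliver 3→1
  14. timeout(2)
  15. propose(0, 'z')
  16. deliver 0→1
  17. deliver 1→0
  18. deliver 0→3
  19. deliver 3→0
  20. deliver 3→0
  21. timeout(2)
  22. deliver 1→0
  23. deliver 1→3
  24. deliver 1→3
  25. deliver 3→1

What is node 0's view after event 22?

1

1. propose(0,'w'):  nop
2. deliver 0→1:  <1:back v0 w>
3. deliver 1→0:  nop
4. deliver 0→2:  <2:back v0 w>
5. deliver 2→0:  <0:prim v0 w>
6. deliver 0→3:  <3:back v0 w>
7. deliver 3→0:  nop
8. timeout(3):  <3:back v1 w>
9. deliver 3→1:  <1:prim v1 w>
10. deliver 1→3:  nop
11. deliver 3→2:  <2:back v1 w>
12. deliver 2→3:  nop
13. deliver 3→1:  nop
14. timeout(2):  <2:prim v2 w>
15. propose(0,'z'):  nop
16. deliver 0→1:  nop
17. deliver 1→0:  nop
18. deliver 0→3:  nop
19. deliver 3→0:  <0:back v1 w>
20. deliver 3→0:  nop
21. timeout(2):  <2:back v3 w>
22. deliver 1→0:  nop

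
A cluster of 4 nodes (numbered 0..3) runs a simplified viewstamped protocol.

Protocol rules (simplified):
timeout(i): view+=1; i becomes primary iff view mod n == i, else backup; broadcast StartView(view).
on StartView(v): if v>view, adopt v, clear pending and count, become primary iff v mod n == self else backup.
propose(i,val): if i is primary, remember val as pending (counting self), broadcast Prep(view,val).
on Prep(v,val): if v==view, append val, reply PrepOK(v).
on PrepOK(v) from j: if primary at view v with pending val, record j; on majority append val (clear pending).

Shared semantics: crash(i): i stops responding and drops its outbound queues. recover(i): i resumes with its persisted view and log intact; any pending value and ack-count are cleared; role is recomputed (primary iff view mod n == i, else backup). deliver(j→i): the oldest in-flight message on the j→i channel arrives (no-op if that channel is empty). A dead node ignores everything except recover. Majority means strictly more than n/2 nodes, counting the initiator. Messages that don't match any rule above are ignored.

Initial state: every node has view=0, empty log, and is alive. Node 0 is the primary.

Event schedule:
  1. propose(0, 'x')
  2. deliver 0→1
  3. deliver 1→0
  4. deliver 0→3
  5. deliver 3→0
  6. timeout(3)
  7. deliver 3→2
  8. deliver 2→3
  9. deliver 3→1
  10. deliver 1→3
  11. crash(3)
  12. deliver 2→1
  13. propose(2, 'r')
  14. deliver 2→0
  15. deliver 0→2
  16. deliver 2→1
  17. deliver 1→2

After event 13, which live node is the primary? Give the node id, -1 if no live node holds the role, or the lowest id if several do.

0

e1 propose(0,'x'): ·
e2 deliver 0→1: 1[back,v=0,x]
e3 deliver 1→0: ·
e4 deliver 0→3: 3[back,v=0,x]
e5 deliver 3→0: 0[prim,v=0,x]
e6 timeout(3): 3[back,v=1,x]
e7 deliver 3→2: 2[back,v=1,-]
e8 deliver 2→3: ·
e9 deliver 3→1: 1[prim,v=1,x]
e10 deliver 1→3: ·
e11 crash(3): 3[✗back,v=1,x]
e12 deliver 2→1: ·
e13 propose(2,'r'): ·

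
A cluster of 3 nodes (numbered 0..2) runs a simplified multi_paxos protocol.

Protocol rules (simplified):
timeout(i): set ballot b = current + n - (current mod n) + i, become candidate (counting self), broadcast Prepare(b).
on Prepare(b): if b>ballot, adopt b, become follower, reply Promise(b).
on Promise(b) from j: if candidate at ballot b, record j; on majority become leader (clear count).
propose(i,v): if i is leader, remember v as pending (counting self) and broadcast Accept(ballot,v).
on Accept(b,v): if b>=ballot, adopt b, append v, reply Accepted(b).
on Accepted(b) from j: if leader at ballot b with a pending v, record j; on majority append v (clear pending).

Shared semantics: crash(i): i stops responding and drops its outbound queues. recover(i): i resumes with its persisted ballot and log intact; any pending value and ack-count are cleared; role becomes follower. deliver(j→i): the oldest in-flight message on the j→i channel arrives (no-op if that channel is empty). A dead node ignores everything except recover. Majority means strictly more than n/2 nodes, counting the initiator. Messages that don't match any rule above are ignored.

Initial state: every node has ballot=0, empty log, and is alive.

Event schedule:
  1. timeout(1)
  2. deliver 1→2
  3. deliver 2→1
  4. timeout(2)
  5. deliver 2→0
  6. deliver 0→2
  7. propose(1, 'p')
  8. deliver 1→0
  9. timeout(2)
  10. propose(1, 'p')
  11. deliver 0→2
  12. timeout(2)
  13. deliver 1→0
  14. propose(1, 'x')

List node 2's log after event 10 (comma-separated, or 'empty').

1. timeout(1):  <1:cand b4 ->
2. deliver 1→2:  <2:foll b4 ->
3. deliver 2→1:  <1:lead b4 ->
4. timeout(2):  <2:cand b8 ->
5. deliver 2→0:  <0:foll b8 ->
6. deliver 0→2:  <2:lead b8 ->
7. propose(1,'p'):  nop
8. deliver 1→0:  nop
9. timeout(2):  <2:cand b11 ->
10. propose(1,'p'):  nop

empty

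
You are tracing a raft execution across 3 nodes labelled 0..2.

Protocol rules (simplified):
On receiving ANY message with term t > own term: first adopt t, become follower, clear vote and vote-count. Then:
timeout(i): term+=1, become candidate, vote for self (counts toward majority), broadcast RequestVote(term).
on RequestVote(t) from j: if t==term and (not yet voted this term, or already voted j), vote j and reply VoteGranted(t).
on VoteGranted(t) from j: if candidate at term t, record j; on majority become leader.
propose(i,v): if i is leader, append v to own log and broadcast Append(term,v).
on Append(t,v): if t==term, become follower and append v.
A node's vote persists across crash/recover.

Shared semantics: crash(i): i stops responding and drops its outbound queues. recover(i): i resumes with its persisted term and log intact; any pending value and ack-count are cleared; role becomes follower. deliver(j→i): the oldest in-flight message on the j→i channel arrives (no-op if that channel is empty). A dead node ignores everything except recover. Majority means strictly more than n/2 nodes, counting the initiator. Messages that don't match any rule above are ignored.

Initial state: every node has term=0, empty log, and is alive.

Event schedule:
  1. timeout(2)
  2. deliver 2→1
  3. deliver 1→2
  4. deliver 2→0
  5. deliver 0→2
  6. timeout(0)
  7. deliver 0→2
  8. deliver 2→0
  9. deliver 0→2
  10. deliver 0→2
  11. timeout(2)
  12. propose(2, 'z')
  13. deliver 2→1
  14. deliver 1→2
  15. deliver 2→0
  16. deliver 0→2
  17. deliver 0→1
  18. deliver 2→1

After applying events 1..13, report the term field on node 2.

3

[1] timeout(2) → N2(cand t1 [-])
[2] deliver 2→1 → N1(foll t1 [-])
[3] deliver 1→2 → N2(lead t1 [-])
[4] deliver 2→0 → N0(foll t1 [-])
[5] deliver 0→2 → ∅
[6] timeout(0) → N0(cand t2 [-])
[7] deliver 0→2 → N2(foll t2 [-])
[8] deliver 2→0 → N0(lead t2 [-])
[9] deliver 0→2 → ∅
[10] deliver 0→2 → ∅
[11] timeout(2) → N2(cand t3 [-])
[12] propose(2,'z') → ∅
[13] deliver 2→1 → N1(foll t3 [-])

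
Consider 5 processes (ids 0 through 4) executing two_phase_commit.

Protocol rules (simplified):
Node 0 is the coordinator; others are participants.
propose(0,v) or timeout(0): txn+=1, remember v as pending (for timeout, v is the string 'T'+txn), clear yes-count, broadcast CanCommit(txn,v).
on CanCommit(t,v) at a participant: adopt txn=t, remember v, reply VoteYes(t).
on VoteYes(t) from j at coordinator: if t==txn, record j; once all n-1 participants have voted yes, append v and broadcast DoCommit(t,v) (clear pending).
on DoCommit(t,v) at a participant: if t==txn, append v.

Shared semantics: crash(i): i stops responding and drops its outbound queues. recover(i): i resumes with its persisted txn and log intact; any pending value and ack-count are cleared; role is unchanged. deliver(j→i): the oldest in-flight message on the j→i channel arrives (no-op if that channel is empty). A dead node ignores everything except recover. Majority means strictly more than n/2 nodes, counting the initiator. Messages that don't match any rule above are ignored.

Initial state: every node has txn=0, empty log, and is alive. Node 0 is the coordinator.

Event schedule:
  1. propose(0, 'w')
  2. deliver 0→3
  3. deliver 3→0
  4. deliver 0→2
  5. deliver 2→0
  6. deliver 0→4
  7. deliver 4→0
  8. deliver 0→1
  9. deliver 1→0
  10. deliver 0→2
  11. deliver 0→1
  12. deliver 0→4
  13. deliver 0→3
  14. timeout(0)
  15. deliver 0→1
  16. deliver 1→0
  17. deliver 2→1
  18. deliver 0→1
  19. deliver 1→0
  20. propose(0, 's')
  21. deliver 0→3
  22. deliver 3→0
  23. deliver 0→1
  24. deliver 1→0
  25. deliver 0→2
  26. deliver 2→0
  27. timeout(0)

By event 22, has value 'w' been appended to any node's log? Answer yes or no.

after 1 — propose(0,'w'): n0:coor/t1/[-]
after 2 — deliver 0→3: n3:part/t1/[-]
after 3 — deliver 3→0: ·
after 4 — deliver 0→2: n2:part/t1/[-]
after 5 — deliver 2→0: ·
after 6 — deliver 0→4: n4:part/t1/[-]
after 7 — deliver 4→0: ·
after 8 — deliver 0→1: n1:part/t1/[-]
after 9 — deliver 1→0: n0:coor/t1/[w]
after 10 — deliver 0→2: n2:part/t1/[w]
after 11 — deliver 0→1: n1:part/t1/[w]
after 12 — deliver 0→4: n4:part/t1/[w]
after 13 — deliver 0→3: n3:part/t1/[w]
after 14 — timeout(0): n0:coor/t2/[w]
after 15 — deliver 0→1: n1:part/t2/[w]
after 16 — deliver 1→0: ·
after 17 — deliver 2→1: ·
after 18 — deliver 0→1: ·
after 19 — deliver 1→0: ·
after 20 — propose(0,'s'): n0:coor/t3/[w]
after 21 — deliver 0→3: n3:part/t2/[w]
after 22 — deliver 3→0: ·

yes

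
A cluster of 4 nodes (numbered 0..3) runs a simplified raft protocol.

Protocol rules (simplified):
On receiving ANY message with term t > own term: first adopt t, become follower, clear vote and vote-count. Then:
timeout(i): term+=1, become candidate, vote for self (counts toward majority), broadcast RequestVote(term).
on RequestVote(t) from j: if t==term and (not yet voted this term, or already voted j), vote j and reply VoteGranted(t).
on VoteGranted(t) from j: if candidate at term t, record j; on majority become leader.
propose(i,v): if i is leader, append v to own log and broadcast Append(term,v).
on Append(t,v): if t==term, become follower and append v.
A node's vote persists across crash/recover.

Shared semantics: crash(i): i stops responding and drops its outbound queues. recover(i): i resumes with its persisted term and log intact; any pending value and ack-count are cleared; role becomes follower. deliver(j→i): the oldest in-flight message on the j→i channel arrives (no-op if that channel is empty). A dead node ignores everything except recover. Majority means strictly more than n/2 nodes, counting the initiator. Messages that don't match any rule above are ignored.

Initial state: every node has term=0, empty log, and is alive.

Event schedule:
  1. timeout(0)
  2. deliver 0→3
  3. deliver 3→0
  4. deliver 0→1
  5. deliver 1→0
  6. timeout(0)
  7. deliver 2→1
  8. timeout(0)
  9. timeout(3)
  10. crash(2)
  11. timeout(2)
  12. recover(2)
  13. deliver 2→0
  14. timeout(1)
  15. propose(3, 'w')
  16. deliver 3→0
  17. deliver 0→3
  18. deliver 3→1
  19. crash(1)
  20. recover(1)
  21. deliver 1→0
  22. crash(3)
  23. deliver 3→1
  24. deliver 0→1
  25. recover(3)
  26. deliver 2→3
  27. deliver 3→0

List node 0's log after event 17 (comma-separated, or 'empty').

1. timeout(0):  <0:cand t1 ->
2. deliver 0→3:  <3:foll t1 ->
3. deliver 3→0:  nop
4. deliver 0→1:  <1:foll t1 ->
5. deliver 1→0:  <0:lead t1 ->
6. timeout(0):  <0:cand t2 ->
7. deliver 2→1:  nop
8. timeout(0):  <0:cand t3 ->
9. timeout(3):  <3:cand t2 ->
10. crash(2):  <2:✗foll t0 ->
11. timeout(2):  nop
12. recover(2):  <2:foll t0 ->
13. deliver 2→0:  nop
14. timeout(1):  <1:cand t2 ->
15. propose(3,'w'):  nop
16. deliver 3→0:  nop
17. deliver 0→3:  nop

empty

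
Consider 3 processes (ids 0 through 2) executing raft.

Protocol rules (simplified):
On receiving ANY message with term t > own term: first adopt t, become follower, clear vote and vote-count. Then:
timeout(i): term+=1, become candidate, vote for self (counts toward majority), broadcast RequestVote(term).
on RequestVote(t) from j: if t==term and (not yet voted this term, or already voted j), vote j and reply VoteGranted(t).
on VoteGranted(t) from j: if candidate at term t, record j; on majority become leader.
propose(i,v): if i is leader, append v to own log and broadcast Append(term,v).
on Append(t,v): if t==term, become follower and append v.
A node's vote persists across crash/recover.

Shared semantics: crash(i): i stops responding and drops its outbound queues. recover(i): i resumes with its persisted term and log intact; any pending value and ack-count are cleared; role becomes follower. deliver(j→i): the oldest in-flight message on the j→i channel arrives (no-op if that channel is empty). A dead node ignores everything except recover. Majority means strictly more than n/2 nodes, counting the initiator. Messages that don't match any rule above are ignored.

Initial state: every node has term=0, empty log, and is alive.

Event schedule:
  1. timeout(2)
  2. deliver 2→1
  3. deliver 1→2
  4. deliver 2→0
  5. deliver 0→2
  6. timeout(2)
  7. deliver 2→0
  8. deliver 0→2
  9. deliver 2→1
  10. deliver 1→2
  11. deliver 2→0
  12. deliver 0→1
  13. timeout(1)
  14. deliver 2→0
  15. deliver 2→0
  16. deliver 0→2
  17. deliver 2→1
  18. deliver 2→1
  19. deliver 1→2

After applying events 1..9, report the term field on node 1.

2

1. timeout(2):  <2:cand t1 ->
2. deliver 2→1:  <1:foll t1 ->
3. deliver 1→2:  <2:lead t1 ->
4. deliver 2→0:  <0:foll t1 ->
5. deliver 0→2:  nop
6. timeout(2):  <2:cand t2 ->
7. deliver 2→0:  <0:foll t2 ->
8. deliver 0→2:  <2:lead t2 ->
9. deliver 2→1:  <1:foll t2 ->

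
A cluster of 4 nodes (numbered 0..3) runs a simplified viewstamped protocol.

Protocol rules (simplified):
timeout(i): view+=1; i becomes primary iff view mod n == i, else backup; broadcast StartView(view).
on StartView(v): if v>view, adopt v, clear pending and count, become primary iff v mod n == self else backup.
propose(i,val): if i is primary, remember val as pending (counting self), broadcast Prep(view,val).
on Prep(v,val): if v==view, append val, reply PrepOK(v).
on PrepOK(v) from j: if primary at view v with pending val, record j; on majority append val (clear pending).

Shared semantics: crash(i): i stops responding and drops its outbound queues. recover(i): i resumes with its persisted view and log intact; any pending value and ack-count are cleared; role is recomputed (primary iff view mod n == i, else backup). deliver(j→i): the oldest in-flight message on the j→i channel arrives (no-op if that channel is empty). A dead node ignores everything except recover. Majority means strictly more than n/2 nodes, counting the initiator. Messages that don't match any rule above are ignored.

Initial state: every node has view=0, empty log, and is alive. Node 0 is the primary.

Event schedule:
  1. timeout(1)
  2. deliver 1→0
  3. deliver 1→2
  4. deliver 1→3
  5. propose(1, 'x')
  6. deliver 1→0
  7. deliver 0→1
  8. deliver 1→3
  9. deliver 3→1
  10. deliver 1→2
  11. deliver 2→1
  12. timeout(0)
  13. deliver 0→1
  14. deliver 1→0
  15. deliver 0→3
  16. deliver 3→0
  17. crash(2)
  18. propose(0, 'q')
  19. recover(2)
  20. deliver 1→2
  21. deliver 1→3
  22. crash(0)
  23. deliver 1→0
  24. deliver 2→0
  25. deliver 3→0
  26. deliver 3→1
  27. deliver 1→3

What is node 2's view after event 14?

after 1 — timeout(1): n1:prim/v1/[-]
after 2 — deliver 1→0: n0:back/v1/[-]
after 3 — deliver 1→2: n2:back/v1/[-]
after 4 — deliver 1→3: n3:back/v1/[-]
after 5 — propose(1,'x'): ·
after 6 — deliver 1→0: n0:back/v1/[x]
after 7 — deliver 0→1: ·
after 8 — deliver 1→3: n3:back/v1/[x]
after 9 — deliver 3→1: n1:prim/v1/[x]
after 10 — deliver 1→2: n2:back/v1/[x]
after 11 — deliver 2→1: ·
after 12 — timeout(0): n0:back/v2/[x]
after 13 — deliver 0→1: n1:back/v2/[x]
after 14 — deliver 1→0: ·

1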